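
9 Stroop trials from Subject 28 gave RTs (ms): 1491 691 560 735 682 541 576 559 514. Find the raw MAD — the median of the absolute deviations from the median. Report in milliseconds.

62 ms

Sorted: 514, 541, 559, 560, 576, 682, 691, 735, 1491 → median = 576
|x − 576|: 915, 115, 16, 159, 106, 35, 0, 17, 62
Sorted deviations: 0, 16, 17, 35, 62, 106, 115, 159, 915 → MAD = 62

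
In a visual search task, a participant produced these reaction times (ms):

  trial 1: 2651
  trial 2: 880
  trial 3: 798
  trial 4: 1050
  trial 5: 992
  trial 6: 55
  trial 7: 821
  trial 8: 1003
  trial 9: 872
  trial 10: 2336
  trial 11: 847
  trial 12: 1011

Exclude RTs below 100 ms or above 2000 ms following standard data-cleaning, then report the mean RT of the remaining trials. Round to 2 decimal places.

919.33 ms

Excluded: 55, 2336, 2651
Retained (n=9): Σ = 8274
Mean = 8274/9 = 919.3333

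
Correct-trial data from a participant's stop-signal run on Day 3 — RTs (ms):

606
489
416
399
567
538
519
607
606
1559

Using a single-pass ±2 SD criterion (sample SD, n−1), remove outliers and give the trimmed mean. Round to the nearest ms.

527 ms

n = 10, ΣRT = 6306, M = 630.600
Σ(x−M)² = 1008510.40; s = √(1008510.40/9) = 334.749
Cutoffs: 630.600 ± 2·334.749 → [-38.9, 1300.1]
Outside: 1559 → excluded.
Retained (n=9): Σ = 4747, mean = 4747/9 = 527.444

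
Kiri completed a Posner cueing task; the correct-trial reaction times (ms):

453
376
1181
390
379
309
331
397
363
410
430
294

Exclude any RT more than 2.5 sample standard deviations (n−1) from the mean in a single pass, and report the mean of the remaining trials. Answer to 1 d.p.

n = 12, ΣRT = 5313, M = 442.750
Σ(x−M)² = 618612.25; s = √(618612.25/11) = 237.144
Cutoffs: 442.750 ± 2.5·237.144 → [-150.1, 1035.6]
Outside: 1181 → excluded.
Retained (n=11): Σ = 4132, mean = 4132/11 = 375.636

375.6 ms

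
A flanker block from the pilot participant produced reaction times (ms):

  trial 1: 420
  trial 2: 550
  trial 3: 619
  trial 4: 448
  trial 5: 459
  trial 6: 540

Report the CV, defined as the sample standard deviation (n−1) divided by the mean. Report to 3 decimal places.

n = 6, Σ = 3036, M = 506.0000
Σ(x−M)² = 28830.000; s = √(28830.000/5) = 75.9342
CV = 75.9342 / 506.0000 = 0.15007

0.150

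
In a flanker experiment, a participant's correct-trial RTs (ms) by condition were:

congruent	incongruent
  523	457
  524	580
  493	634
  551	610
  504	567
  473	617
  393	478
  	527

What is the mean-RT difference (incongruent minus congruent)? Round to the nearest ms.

64 ms

M(congruent) = 3461/7 = 494.429
M(incongruent) = 4470/8 = 558.750
Difference = 558.750 − 494.429 = 64.321 ms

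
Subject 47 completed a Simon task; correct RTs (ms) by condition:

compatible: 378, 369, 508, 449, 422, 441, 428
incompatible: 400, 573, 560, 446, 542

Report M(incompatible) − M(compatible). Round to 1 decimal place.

76.3 ms

M(compatible) = 2995/7 = 427.857
M(incompatible) = 2521/5 = 504.200
Difference = 504.200 − 427.857 = 76.343 ms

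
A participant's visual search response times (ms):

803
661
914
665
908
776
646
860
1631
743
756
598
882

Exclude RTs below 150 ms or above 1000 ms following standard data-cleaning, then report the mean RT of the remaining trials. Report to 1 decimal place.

767.7 ms

Excluded: 1631
Retained (n=12): Σ = 9212
Mean = 9212/12 = 767.6667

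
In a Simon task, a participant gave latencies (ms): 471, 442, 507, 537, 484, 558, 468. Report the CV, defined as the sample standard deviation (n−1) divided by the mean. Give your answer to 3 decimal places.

0.083

n = 7, Σ = 3467, M = 495.2857
Σ(x−M)² = 10111.429; s = √(10111.429/6) = 41.0517
CV = 41.0517 / 495.2857 = 0.08288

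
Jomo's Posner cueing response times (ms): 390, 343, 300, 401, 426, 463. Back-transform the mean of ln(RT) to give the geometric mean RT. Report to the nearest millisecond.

383 ms

ln(RT): 5.9661, 5.8377, 5.7038, 5.9940, 6.0544, 6.1377
Mean ln(RT) = 35.6938/6 = 5.94896
Geometric mean = exp(5.94896) = 383.36 ms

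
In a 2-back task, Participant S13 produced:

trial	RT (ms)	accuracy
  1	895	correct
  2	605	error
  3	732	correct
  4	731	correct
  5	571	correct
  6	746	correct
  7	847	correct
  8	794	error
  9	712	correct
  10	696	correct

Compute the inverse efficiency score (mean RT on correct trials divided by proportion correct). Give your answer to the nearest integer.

Correct trials (n=8): 895, 732, 731, 571, 746, 847, 712, 696
Mean correct RT = 5930/8 = 741.2500 ms
Proportion correct = 8/10
IES = 741.2500 / (8/10) = 926.562 ms

927 ms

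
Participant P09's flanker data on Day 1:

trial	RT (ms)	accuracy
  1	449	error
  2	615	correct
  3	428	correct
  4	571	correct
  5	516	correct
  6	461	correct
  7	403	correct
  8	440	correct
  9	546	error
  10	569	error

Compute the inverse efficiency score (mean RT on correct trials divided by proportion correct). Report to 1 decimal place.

Correct trials (n=7): 615, 428, 571, 516, 461, 403, 440
Mean correct RT = 3434/7 = 490.5714 ms
Proportion correct = 7/10
IES = 490.5714 / (7/10) = 700.816 ms

700.8 ms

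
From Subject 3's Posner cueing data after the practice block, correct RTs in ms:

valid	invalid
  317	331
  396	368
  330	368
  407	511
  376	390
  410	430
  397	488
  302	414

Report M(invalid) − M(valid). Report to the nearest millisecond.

46 ms

M(valid) = 2935/8 = 366.875
M(invalid) = 3300/8 = 412.500
Difference = 412.500 − 366.875 = 45.625 ms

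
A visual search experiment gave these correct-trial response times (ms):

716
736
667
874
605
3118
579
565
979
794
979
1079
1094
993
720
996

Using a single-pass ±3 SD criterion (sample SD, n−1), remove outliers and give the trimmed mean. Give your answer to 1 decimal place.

825.1 ms

n = 16, ΣRT = 15494, M = 968.375
Σ(x−M)² = 5406389.75; s = √(5406389.75/15) = 600.355
Cutoffs: 968.375 ± 3·600.355 → [-832.7, 2769.4]
Outside: 3118 → excluded.
Retained (n=15): Σ = 12376, mean = 12376/15 = 825.067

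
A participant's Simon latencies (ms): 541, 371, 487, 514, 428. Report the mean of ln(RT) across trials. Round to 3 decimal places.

6.140

ln(RT): 6.2934, 5.9162, 6.1883, 6.2422, 6.0591
Σ ln(RT) = 30.6992
Mean = 30.6992/5 = 6.13985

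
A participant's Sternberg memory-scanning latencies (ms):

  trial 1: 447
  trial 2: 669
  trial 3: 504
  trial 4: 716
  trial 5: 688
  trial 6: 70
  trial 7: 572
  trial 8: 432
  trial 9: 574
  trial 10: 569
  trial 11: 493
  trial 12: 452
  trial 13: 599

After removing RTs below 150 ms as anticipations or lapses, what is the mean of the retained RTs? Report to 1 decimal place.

559.6 ms

Excluded: 70
Retained (n=12): Σ = 6715
Mean = 6715/12 = 559.5833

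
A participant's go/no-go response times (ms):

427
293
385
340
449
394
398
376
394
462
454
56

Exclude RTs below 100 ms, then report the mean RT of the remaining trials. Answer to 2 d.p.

397.45 ms

Excluded: 56
Retained (n=11): Σ = 4372
Mean = 4372/11 = 397.4545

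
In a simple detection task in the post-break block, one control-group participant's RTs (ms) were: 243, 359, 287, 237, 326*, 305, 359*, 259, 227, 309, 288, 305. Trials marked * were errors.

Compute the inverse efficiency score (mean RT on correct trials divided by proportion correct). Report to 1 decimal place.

338.3 ms

Correct trials (n=10): 243, 359, 287, 237, 305, 259, 227, 309, 288, 305
Mean correct RT = 2819/10 = 281.9000 ms
Proportion correct = 10/12
IES = 281.9000 / (10/12) = 338.280 ms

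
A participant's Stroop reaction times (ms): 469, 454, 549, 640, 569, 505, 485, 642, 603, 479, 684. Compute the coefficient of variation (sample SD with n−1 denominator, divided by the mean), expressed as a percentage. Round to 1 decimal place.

14.6%

n = 11, Σ = 6079, M = 552.6364
Σ(x−M)² = 64682.545; s = √(64682.545/10) = 80.4255
CV = 80.4255 / 552.6364 = 0.14553 = 14.553%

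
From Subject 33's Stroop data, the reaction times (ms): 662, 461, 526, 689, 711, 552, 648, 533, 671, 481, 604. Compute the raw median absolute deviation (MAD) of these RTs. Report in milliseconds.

71 ms

Sorted: 461, 481, 526, 533, 552, 604, 648, 662, 671, 689, 711 → median = 604
|x − 604|: 58, 143, 78, 85, 107, 52, 44, 71, 67, 123, 0
Sorted deviations: 0, 44, 52, 58, 67, 71, 78, 85, 107, 123, 143 → MAD = 71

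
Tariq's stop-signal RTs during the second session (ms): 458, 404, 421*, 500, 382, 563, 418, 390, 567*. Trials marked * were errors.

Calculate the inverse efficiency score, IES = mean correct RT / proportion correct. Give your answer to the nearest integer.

572 ms

Correct trials (n=7): 458, 404, 500, 382, 563, 418, 390
Mean correct RT = 3115/7 = 445.0000 ms
Proportion correct = 7/9
IES = 445.0000 / (7/9) = 572.143 ms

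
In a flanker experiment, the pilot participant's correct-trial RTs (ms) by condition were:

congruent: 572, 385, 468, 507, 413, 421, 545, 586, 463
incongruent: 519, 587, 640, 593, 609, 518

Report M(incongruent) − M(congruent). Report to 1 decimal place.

93.2 ms

M(congruent) = 4360/9 = 484.444
M(incongruent) = 3466/6 = 577.667
Difference = 577.667 − 484.444 = 93.222 ms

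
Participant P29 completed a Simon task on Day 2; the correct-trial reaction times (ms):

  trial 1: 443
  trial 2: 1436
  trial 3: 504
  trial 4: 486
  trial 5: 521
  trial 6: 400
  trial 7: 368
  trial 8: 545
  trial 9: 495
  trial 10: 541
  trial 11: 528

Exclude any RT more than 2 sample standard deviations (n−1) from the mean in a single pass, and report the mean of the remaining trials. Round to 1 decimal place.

n = 11, ΣRT = 6267, M = 569.727
Σ(x−M)² = 858456.18; s = √(858456.18/10) = 292.994
Cutoffs: 569.727 ± 2·292.994 → [-16.3, 1155.7]
Outside: 1436 → excluded.
Retained (n=10): Σ = 4831, mean = 4831/10 = 483.100

483.1 ms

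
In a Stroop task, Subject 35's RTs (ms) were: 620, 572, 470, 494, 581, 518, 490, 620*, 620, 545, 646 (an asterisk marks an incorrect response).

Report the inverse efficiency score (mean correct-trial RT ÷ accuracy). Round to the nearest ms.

611 ms

Correct trials (n=10): 620, 572, 470, 494, 581, 518, 490, 620, 545, 646
Mean correct RT = 5556/10 = 555.6000 ms
Proportion correct = 10/11
IES = 555.6000 / (10/11) = 611.160 ms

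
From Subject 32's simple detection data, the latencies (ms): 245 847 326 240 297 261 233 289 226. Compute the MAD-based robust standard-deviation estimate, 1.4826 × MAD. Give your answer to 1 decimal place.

41.5 ms

Sorted: 226, 233, 240, 245, 261, 289, 297, 326, 847 → median = 261
|x − 261| sorted: 0, 16, 21, 28, 28, 35, 36, 65, 586 → MAD = 28
Robust SD ≈ 1.4826 × 28 = 41.513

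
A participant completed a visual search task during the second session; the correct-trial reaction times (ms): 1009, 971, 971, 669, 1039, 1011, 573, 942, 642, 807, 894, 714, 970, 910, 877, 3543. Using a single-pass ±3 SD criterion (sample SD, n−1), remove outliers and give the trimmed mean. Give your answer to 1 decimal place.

866.6 ms

n = 16, ΣRT = 16542, M = 1033.875
Σ(x−M)² = 7029721.75; s = √(7029721.75/15) = 684.579
Cutoffs: 1033.875 ± 3·684.579 → [-1019.9, 3087.6]
Outside: 3543 → excluded.
Retained (n=15): Σ = 12999, mean = 12999/15 = 866.600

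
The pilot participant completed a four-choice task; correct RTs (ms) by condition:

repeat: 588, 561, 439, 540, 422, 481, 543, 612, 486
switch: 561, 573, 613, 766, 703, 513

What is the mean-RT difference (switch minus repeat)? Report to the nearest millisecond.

M(repeat) = 4672/9 = 519.111
M(switch) = 3729/6 = 621.500
Difference = 621.500 − 519.111 = 102.389 ms

102 ms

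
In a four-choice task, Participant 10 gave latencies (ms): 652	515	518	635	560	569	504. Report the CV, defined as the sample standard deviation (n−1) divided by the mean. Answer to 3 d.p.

n = 7, Σ = 3953, M = 564.7143
Σ(x−M)² = 20939.429; s = √(20939.429/6) = 59.0754
CV = 59.0754 / 564.7143 = 0.10461

0.105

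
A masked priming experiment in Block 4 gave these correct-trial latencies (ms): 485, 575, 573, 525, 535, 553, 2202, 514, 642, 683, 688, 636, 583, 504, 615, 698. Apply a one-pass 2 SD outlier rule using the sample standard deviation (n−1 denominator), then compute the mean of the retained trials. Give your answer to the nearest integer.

n = 16, ΣRT = 11011, M = 688.188
Σ(x−M)² = 2513032.44; s = √(2513032.44/15) = 409.311
Cutoffs: 688.188 ± 2·409.311 → [-130.4, 1506.8]
Outside: 2202 → excluded.
Retained (n=15): Σ = 8809, mean = 8809/15 = 587.267

587 ms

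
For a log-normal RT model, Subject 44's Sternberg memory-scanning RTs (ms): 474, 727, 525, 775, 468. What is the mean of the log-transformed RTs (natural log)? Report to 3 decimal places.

6.363

ln(RT): 6.1612, 6.5889, 6.2634, 6.6529, 6.1485
Σ ln(RT) = 31.8149
Mean = 31.8149/5 = 6.36297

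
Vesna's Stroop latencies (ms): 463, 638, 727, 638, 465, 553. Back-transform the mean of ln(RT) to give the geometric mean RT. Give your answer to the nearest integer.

ln(RT): 6.1377, 6.4583, 6.5889, 6.4583, 6.1420, 6.3154
Mean ln(RT) = 38.1007/6 = 6.35012
Geometric mean = exp(6.35012) = 572.56 ms

573 ms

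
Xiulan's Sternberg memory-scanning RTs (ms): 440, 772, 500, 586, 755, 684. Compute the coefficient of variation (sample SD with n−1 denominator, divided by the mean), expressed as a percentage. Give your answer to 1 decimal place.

n = 6, Σ = 3737, M = 622.8333
Σ(x−M)² = 93332.833; s = √(93332.833/5) = 136.6256
CV = 136.6256 / 622.8333 = 0.21936 = 21.936%

21.9%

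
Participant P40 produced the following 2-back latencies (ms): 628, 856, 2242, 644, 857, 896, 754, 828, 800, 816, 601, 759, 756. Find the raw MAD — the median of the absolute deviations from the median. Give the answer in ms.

Sorted: 601, 628, 644, 754, 756, 759, 800, 816, 828, 856, 857, 896, 2242 → median = 800
|x − 800|: 172, 56, 1442, 156, 57, 96, 46, 28, 0, 16, 199, 41, 44
Sorted deviations: 0, 16, 28, 41, 44, 46, 56, 57, 96, 156, 172, 199, 1442 → MAD = 56

56 ms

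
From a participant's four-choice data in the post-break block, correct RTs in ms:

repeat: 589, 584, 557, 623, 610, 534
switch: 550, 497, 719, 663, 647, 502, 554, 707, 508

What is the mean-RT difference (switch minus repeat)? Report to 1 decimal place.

M(repeat) = 3497/6 = 582.833
M(switch) = 5347/9 = 594.111
Difference = 594.111 − 582.833 = 11.278 ms

11.3 ms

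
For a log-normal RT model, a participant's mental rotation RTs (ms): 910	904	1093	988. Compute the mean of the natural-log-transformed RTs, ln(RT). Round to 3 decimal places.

6.878

ln(RT): 6.8134, 6.8068, 6.9967, 6.8957
Σ ln(RT) = 27.5126
Mean = 27.5126/4 = 6.87816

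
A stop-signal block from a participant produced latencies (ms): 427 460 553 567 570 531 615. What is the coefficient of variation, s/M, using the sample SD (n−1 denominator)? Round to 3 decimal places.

n = 7, Σ = 3723, M = 531.8571
Σ(x−M)² = 26208.857; s = √(26208.857/6) = 66.0919
CV = 66.0919 / 531.8571 = 0.12427

0.124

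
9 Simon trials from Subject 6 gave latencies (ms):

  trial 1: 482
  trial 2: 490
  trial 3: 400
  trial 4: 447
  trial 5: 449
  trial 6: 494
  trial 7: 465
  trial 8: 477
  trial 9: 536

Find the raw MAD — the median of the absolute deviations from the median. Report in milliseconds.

17 ms

Sorted: 400, 447, 449, 465, 477, 482, 490, 494, 536 → median = 477
|x − 477|: 5, 13, 77, 30, 28, 17, 12, 0, 59
Sorted deviations: 0, 5, 12, 13, 17, 28, 30, 59, 77 → MAD = 17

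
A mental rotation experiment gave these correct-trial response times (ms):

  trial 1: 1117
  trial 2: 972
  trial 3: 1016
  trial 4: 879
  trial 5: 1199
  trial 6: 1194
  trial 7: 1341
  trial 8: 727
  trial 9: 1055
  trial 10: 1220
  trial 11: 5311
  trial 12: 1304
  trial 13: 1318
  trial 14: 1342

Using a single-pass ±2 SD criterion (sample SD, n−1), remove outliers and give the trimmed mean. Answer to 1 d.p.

n = 14, ΣRT = 19995, M = 1428.214
Σ(x−M)² = 16676922.36; s = √(16676922.36/13) = 1132.625
Cutoffs: 1428.214 ± 2·1132.625 → [-837.0, 3693.5]
Outside: 5311 → excluded.
Retained (n=13): Σ = 14684, mean = 14684/13 = 1129.538

1129.5 ms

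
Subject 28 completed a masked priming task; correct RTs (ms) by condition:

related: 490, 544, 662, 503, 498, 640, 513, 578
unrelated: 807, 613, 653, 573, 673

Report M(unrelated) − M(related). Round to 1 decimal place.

110.3 ms

M(related) = 4428/8 = 553.500
M(unrelated) = 3319/5 = 663.800
Difference = 663.800 − 553.500 = 110.300 ms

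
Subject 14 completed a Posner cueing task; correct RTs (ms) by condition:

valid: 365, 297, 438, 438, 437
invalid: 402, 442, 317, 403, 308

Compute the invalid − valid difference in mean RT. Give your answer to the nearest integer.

M(valid) = 1975/5 = 395.000
M(invalid) = 1872/5 = 374.400
Difference = 374.400 − 395.000 = -20.600 ms

-21 ms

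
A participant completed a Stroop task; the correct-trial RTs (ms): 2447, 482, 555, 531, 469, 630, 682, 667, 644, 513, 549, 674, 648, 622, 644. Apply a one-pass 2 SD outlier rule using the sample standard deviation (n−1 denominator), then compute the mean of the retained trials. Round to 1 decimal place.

n = 15, ΣRT = 10757, M = 717.133
Σ(x−M)² = 3277895.73; s = √(3277895.73/14) = 483.875
Cutoffs: 717.133 ± 2·483.875 → [-250.6, 1684.9]
Outside: 2447 → excluded.
Retained (n=14): Σ = 8310, mean = 8310/14 = 593.571

593.6 ms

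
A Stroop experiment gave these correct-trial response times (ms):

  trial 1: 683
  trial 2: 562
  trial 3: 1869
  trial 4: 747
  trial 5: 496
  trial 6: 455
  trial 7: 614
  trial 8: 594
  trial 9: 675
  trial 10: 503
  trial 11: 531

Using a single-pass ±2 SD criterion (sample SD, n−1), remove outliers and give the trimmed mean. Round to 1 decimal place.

n = 11, ΣRT = 7729, M = 702.636
Σ(x−M)² = 1576294.55; s = √(1576294.55/10) = 397.026
Cutoffs: 702.636 ± 2·397.026 → [-91.4, 1496.7]
Outside: 1869 → excluded.
Retained (n=10): Σ = 5860, mean = 5860/10 = 586.000

586.0 ms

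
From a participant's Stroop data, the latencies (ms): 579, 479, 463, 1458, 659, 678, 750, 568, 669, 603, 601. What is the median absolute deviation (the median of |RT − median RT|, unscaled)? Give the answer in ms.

Sorted: 463, 479, 568, 579, 601, 603, 659, 669, 678, 750, 1458 → median = 603
|x − 603|: 24, 124, 140, 855, 56, 75, 147, 35, 66, 0, 2
Sorted deviations: 0, 2, 24, 35, 56, 66, 75, 124, 140, 147, 855 → MAD = 66

66 ms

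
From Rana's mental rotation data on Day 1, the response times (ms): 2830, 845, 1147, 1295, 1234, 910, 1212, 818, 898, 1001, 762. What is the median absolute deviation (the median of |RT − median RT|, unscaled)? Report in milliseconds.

Sorted: 762, 818, 845, 898, 910, 1001, 1147, 1212, 1234, 1295, 2830 → median = 1001
|x − 1001|: 1829, 156, 146, 294, 233, 91, 211, 183, 103, 0, 239
Sorted deviations: 0, 91, 103, 146, 156, 183, 211, 233, 239, 294, 1829 → MAD = 183

183 ms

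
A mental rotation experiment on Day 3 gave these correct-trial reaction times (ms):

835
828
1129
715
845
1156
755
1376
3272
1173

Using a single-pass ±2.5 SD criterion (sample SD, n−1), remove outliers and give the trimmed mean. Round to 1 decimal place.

979.1 ms

n = 10, ΣRT = 12084, M = 1208.400
Σ(x−M)² = 5162044.40; s = √(5162044.40/9) = 757.338
Cutoffs: 1208.400 ± 2.5·757.338 → [-684.9, 3101.7]
Outside: 3272 → excluded.
Retained (n=9): Σ = 8812, mean = 8812/9 = 979.111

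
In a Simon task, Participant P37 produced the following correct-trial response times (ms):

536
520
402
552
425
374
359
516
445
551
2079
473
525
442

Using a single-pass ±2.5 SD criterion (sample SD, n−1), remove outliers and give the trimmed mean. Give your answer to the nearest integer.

n = 14, ΣRT = 8199, M = 585.643
Σ(x−M)² = 2456541.21; s = √(2456541.21/13) = 434.701
Cutoffs: 585.643 ± 2.5·434.701 → [-501.1, 1672.4]
Outside: 2079 → excluded.
Retained (n=13): Σ = 6120, mean = 6120/13 = 470.769

471 ms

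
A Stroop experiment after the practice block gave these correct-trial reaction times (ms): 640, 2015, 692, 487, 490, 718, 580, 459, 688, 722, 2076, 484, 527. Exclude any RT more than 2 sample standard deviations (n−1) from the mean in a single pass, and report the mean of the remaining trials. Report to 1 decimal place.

n = 13, ΣRT = 10578, M = 813.692
Σ(x−M)² = 3697714.77; s = √(3697714.77/12) = 555.106
Cutoffs: 813.692 ± 2·555.106 → [-296.5, 1923.9]
Outside: 2015, 2076 → excluded.
Retained (n=11): Σ = 6487, mean = 6487/11 = 589.727

589.7 ms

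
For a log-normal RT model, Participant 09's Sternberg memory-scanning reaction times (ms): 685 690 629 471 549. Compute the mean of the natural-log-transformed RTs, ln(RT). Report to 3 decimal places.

6.395

ln(RT): 6.5294, 6.5367, 6.4441, 6.1549, 6.3081
Σ ln(RT) = 31.9732
Mean = 31.9732/5 = 6.39464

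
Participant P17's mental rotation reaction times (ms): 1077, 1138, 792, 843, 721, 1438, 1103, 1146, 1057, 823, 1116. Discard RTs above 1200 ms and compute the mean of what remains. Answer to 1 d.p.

981.6 ms

Excluded: 1438
Retained (n=10): Σ = 9816
Mean = 9816/10 = 981.6000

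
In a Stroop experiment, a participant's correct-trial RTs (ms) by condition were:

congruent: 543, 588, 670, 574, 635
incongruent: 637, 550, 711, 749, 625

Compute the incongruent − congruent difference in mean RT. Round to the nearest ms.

M(congruent) = 3010/5 = 602.000
M(incongruent) = 3272/5 = 654.400
Difference = 654.400 − 602.000 = 52.400 ms

52 ms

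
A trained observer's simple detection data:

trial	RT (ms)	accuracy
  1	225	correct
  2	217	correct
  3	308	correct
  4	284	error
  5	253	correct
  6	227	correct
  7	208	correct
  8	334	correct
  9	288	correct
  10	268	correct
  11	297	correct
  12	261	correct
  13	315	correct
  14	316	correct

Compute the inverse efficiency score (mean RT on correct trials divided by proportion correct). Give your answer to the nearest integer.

291 ms

Correct trials (n=13): 225, 217, 308, 253, 227, 208, 334, 288, 268, 297, 261, 315, 316
Mean correct RT = 3517/13 = 270.5385 ms
Proportion correct = 13/14
IES = 270.5385 / (13/14) = 291.349 ms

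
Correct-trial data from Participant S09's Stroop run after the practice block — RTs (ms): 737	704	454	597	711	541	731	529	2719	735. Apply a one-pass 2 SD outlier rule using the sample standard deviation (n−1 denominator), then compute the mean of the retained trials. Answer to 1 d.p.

637.7 ms

n = 10, ΣRT = 8458, M = 845.800
Σ(x−M)² = 3993123.60; s = √(3993123.60/9) = 666.093
Cutoffs: 845.800 ± 2·666.093 → [-486.4, 2178.0]
Outside: 2719 → excluded.
Retained (n=9): Σ = 5739, mean = 5739/9 = 637.667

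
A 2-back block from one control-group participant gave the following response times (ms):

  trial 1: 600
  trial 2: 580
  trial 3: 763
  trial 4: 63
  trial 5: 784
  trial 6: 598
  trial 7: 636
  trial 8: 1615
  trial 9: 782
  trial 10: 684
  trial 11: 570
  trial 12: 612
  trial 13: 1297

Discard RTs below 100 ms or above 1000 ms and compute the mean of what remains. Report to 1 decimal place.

Excluded: 63, 1297, 1615
Retained (n=10): Σ = 6609
Mean = 6609/10 = 660.9000

660.9 ms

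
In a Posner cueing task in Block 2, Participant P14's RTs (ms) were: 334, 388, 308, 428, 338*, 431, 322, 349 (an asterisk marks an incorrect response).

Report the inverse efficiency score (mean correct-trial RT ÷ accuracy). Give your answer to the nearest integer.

Correct trials (n=7): 334, 388, 308, 428, 431, 322, 349
Mean correct RT = 2560/7 = 365.7143 ms
Proportion correct = 7/8
IES = 365.7143 / (7/8) = 417.959 ms

418 ms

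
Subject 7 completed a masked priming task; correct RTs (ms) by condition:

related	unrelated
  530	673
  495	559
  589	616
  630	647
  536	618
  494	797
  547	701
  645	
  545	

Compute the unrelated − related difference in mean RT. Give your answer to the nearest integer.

M(related) = 5011/9 = 556.778
M(unrelated) = 4611/7 = 658.714
Difference = 658.714 − 556.778 = 101.937 ms

102 ms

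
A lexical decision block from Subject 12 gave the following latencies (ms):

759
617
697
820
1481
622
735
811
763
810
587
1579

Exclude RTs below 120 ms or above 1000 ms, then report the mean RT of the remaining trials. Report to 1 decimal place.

Excluded: 1481, 1579
Retained (n=10): Σ = 7221
Mean = 7221/10 = 722.1000

722.1 ms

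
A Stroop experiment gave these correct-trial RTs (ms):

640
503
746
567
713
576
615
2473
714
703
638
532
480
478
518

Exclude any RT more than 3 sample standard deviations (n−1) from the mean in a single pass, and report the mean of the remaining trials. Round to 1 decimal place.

601.6 ms

n = 15, ΣRT = 10896, M = 726.400
Σ(x−M)² = 3381139.60; s = √(3381139.60/14) = 491.437
Cutoffs: 726.400 ± 3·491.437 → [-747.9, 2200.7]
Outside: 2473 → excluded.
Retained (n=14): Σ = 8423, mean = 8423/14 = 601.643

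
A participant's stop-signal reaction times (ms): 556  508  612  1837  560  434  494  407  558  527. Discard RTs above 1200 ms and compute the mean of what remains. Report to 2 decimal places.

Excluded: 1837
Retained (n=9): Σ = 4656
Mean = 4656/9 = 517.3333

517.33 ms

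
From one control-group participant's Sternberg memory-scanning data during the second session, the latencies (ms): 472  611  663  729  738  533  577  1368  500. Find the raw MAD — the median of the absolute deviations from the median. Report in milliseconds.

111 ms

Sorted: 472, 500, 533, 577, 611, 663, 729, 738, 1368 → median = 611
|x − 611|: 139, 0, 52, 118, 127, 78, 34, 757, 111
Sorted deviations: 0, 34, 52, 78, 111, 118, 127, 139, 757 → MAD = 111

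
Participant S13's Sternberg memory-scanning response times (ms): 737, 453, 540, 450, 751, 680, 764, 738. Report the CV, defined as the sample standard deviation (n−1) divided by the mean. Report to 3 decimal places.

n = 8, Σ = 5113, M = 639.1250
Σ(x−M)² = 129372.875; s = √(129372.875/7) = 135.9479
CV = 135.9479 / 639.1250 = 0.21271

0.213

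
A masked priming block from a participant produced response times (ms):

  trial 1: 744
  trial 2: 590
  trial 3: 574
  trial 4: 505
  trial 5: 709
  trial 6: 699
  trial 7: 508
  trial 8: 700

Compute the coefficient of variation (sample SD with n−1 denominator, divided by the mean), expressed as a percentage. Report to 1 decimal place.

n = 8, Σ = 5029, M = 628.6250
Σ(x−M)² = 64127.875; s = √(64127.875/7) = 95.7138
CV = 95.7138 / 628.6250 = 0.15226 = 15.226%

15.2%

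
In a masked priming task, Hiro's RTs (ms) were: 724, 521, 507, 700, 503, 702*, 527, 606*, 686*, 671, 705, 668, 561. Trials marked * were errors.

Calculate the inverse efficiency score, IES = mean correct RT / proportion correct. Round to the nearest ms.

791 ms

Correct trials (n=10): 724, 521, 507, 700, 503, 527, 671, 705, 668, 561
Mean correct RT = 6087/10 = 608.7000 ms
Proportion correct = 10/13
IES = 608.7000 / (10/13) = 791.310 ms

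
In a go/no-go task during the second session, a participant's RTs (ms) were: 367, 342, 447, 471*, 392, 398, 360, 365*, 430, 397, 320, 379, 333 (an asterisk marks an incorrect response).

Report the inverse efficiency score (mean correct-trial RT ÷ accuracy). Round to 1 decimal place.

Correct trials (n=11): 367, 342, 447, 392, 398, 360, 430, 397, 320, 379, 333
Mean correct RT = 4165/11 = 378.6364 ms
Proportion correct = 11/13
IES = 378.6364 / (11/13) = 447.479 ms

447.5 ms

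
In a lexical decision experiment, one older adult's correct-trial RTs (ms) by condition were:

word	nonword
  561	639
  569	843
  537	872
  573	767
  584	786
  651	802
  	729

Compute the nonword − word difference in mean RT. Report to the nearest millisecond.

M(word) = 3475/6 = 579.167
M(nonword) = 5438/7 = 776.857
Difference = 776.857 − 579.167 = 197.690 ms

198 ms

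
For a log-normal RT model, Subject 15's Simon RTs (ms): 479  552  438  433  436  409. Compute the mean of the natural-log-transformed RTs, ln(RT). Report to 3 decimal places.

6.122

ln(RT): 6.1717, 6.3135, 6.0822, 6.0707, 6.0776, 6.0137
Σ ln(RT) = 36.7296
Mean = 36.7296/6 = 6.12159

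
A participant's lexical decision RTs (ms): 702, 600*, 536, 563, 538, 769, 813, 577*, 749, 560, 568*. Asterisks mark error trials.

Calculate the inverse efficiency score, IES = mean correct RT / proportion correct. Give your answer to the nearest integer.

Correct trials (n=8): 702, 536, 563, 538, 769, 813, 749, 560
Mean correct RT = 5230/8 = 653.7500 ms
Proportion correct = 8/11
IES = 653.7500 / (8/11) = 898.906 ms

899 ms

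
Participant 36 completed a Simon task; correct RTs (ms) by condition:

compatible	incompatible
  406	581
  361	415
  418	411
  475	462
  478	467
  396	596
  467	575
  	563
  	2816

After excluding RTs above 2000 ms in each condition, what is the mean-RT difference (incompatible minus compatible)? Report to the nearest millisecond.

incompatible: exclude 2816
M(compatible) = 3001/7 = 428.714
M(incompatible) = 4070/8 = 508.750
Difference = 508.750 − 428.714 = 80.036 ms

80 ms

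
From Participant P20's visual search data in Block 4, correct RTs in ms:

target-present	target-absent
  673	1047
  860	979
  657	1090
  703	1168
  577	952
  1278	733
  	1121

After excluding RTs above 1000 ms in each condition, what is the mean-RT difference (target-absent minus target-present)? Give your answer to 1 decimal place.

194.0 ms

target-present: exclude 1278
target-absent: exclude 1047, 1090, 1168, 1121
M(target-present) = 3470/5 = 694.000
M(target-absent) = 2664/3 = 888.000
Difference = 888.000 − 694.000 = 194.000 ms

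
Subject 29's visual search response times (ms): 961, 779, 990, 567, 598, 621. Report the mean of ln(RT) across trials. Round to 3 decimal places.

ln(RT): 6.8680, 6.6580, 6.8977, 6.3404, 6.3936, 6.4313
Σ ln(RT) = 39.5890
Mean = 39.5890/6 = 6.59816

6.598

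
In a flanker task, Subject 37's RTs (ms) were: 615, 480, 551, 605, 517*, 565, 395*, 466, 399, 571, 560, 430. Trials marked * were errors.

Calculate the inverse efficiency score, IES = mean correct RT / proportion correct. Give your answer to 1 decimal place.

Correct trials (n=10): 615, 480, 551, 605, 565, 466, 399, 571, 560, 430
Mean correct RT = 5242/10 = 524.2000 ms
Proportion correct = 10/12
IES = 524.2000 / (10/12) = 629.040 ms

629.0 ms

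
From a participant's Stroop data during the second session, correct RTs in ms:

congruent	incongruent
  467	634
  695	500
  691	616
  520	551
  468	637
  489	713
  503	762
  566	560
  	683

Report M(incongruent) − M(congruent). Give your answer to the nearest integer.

79 ms

M(congruent) = 4399/8 = 549.875
M(incongruent) = 5656/9 = 628.444
Difference = 628.444 − 549.875 = 78.569 ms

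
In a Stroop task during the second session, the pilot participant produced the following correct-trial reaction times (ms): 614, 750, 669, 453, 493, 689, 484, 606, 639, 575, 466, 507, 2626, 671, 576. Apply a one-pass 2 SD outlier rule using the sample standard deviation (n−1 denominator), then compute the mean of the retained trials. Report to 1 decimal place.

585.1 ms

n = 15, ΣRT = 10818, M = 721.200
Σ(x−M)² = 4000630.40; s = √(4000630.40/14) = 534.565
Cutoffs: 721.200 ± 2·534.565 → [-347.9, 1790.3]
Outside: 2626 → excluded.
Retained (n=14): Σ = 8192, mean = 8192/14 = 585.143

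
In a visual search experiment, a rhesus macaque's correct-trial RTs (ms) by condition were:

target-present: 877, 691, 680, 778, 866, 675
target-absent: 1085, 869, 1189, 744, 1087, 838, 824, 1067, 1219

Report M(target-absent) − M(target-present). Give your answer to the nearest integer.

M(target-present) = 4567/6 = 761.167
M(target-absent) = 8922/9 = 991.333
Difference = 991.333 − 761.167 = 230.167 ms

230 ms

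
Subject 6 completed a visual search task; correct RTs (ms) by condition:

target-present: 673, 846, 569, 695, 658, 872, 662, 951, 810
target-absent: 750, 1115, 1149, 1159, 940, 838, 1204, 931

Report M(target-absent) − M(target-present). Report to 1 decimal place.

M(target-present) = 6736/9 = 748.444
M(target-absent) = 8086/8 = 1010.750
Difference = 1010.750 − 748.444 = 262.306 ms

262.3 ms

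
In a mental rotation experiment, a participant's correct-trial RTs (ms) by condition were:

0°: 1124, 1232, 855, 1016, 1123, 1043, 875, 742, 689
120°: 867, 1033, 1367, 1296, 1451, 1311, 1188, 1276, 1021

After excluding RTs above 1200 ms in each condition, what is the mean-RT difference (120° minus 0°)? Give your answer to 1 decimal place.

93.9 ms

0°: exclude 1232
120°: exclude 1367, 1296, 1451, 1311, 1276
M(0°) = 7467/8 = 933.375
M(120°) = 4109/4 = 1027.250
Difference = 1027.250 − 933.375 = 93.875 ms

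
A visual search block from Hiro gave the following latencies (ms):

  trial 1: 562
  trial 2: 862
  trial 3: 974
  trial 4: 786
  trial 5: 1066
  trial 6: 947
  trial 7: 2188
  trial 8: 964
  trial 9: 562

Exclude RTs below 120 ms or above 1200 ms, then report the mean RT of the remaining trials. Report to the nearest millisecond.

Excluded: 2188
Retained (n=8): Σ = 6723
Mean = 6723/8 = 840.3750

840 ms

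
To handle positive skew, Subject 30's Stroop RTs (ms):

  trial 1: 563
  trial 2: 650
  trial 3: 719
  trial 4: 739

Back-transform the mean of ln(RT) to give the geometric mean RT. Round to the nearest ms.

664 ms

ln(RT): 6.3333, 6.4770, 6.5779, 6.6053
Mean ln(RT) = 25.9934/4 = 6.49835
Geometric mean = exp(6.49835) = 664.05 ms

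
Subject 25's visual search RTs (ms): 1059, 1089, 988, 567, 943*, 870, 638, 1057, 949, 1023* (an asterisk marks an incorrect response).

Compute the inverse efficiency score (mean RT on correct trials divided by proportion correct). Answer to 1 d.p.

1127.7 ms

Correct trials (n=8): 1059, 1089, 988, 567, 870, 638, 1057, 949
Mean correct RT = 7217/8 = 902.1250 ms
Proportion correct = 8/10
IES = 902.1250 / (8/10) = 1127.656 ms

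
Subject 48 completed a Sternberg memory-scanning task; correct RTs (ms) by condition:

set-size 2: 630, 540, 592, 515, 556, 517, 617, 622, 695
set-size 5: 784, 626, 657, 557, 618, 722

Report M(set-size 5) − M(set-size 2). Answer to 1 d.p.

73.6 ms

M(set-size 2) = 5284/9 = 587.111
M(set-size 5) = 3964/6 = 660.667
Difference = 660.667 − 587.111 = 73.556 ms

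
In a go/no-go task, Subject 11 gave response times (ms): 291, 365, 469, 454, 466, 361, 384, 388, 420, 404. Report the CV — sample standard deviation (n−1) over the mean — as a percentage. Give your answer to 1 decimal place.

13.8%

n = 10, Σ = 4002, M = 400.2000
Σ(x−M)² = 27475.600; s = √(27475.600/9) = 55.2526
CV = 55.2526 / 400.2000 = 0.13806 = 13.806%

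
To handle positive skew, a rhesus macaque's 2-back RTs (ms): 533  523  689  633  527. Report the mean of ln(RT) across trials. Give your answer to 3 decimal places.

ln(RT): 6.2785, 6.2596, 6.5352, 6.4505, 6.2672
Σ ln(RT) = 31.7910
Mean = 31.7910/5 = 6.35820

6.358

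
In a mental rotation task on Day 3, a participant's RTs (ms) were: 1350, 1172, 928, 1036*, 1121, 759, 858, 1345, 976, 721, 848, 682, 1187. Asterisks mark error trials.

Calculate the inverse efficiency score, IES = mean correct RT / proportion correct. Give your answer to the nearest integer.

Correct trials (n=12): 1350, 1172, 928, 1121, 759, 858, 1345, 976, 721, 848, 682, 1187
Mean correct RT = 11947/12 = 995.5833 ms
Proportion correct = 12/13
IES = 995.5833 / (12/13) = 1078.549 ms

1079 ms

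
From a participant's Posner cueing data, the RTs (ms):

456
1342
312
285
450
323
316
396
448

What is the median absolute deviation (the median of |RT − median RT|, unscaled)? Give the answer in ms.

73 ms

Sorted: 285, 312, 316, 323, 396, 448, 450, 456, 1342 → median = 396
|x − 396|: 60, 946, 84, 111, 54, 73, 80, 0, 52
Sorted deviations: 0, 52, 54, 60, 73, 80, 84, 111, 946 → MAD = 73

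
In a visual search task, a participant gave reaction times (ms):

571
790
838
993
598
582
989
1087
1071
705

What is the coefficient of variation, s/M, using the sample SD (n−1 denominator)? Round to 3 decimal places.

n = 10, Σ = 8224, M = 822.4000
Σ(x−M)² = 375100.400; s = √(375100.400/9) = 204.1515
CV = 204.1515 / 822.4000 = 0.24824

0.248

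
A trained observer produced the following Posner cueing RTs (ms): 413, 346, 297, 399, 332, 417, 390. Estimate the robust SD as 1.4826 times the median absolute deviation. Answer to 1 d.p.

Sorted: 297, 332, 346, 390, 399, 413, 417 → median = 390
|x − 390| sorted: 0, 9, 23, 27, 44, 58, 93 → MAD = 27
Robust SD ≈ 1.4826 × 27 = 40.030

40.0 ms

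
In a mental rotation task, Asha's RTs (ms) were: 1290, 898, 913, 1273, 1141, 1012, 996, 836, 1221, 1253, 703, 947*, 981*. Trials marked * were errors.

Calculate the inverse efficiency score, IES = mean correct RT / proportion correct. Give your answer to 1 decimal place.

1239.4 ms

Correct trials (n=11): 1290, 898, 913, 1273, 1141, 1012, 996, 836, 1221, 1253, 703
Mean correct RT = 11536/11 = 1048.7273 ms
Proportion correct = 11/13
IES = 1048.7273 / (11/13) = 1239.405 ms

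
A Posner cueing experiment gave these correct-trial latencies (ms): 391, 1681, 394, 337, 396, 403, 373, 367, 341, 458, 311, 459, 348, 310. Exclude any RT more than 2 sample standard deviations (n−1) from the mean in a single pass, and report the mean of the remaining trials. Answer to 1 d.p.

376.0 ms

n = 14, ΣRT = 6569, M = 469.214
Σ(x−M)² = 1608872.36; s = √(1608872.36/13) = 351.795
Cutoffs: 469.214 ± 2·351.795 → [-234.4, 1172.8]
Outside: 1681 → excluded.
Retained (n=13): Σ = 4888, mean = 4888/13 = 376.000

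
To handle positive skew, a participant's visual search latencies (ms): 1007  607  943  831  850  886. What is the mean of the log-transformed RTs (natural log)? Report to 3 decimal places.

ln(RT): 6.9147, 6.4085, 6.8491, 6.7226, 6.7452, 6.7867
Σ ln(RT) = 40.4269
Mean = 40.4269/6 = 6.73782

6.738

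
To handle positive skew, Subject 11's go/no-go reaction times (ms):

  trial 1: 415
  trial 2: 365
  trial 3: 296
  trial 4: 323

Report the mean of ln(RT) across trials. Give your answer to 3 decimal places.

ln(RT): 6.0283, 5.8999, 5.6904, 5.7777
Σ ln(RT) = 23.3962
Mean = 23.3962/4 = 5.84905

5.849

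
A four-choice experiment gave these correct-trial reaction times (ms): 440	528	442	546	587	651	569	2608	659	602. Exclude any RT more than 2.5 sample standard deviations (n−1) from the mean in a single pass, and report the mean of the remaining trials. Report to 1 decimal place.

558.2 ms

n = 10, ΣRT = 7632, M = 763.200
Σ(x−M)² = 3831601.60; s = √(3831601.60/9) = 652.483
Cutoffs: 763.200 ± 2.5·652.483 → [-868.0, 2394.4]
Outside: 2608 → excluded.
Retained (n=9): Σ = 5024, mean = 5024/9 = 558.222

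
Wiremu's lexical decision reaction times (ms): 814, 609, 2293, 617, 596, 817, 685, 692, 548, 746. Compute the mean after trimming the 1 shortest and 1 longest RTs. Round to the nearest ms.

Sorted: 548, 596, 609, 617, 685, 692, 746, 814, 817, 2293
Drop lowest 1 (548) and highest 1 (2293)
Remaining (n=8): Σ = 5576, mean = 5576/8 = 697.000

697 ms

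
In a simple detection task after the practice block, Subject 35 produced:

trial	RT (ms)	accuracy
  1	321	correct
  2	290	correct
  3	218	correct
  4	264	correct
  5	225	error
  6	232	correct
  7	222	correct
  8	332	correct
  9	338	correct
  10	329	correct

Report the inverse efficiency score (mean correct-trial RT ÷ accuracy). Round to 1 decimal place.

314.3 ms

Correct trials (n=9): 321, 290, 218, 264, 232, 222, 332, 338, 329
Mean correct RT = 2546/9 = 282.8889 ms
Proportion correct = 9/10
IES = 282.8889 / (9/10) = 314.321 ms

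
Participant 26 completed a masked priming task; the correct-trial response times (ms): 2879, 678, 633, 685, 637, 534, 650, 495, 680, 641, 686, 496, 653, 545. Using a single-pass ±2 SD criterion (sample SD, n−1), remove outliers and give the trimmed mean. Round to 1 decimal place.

n = 14, ΣRT = 10892, M = 778.000
Σ(x−M)² = 4816040.00; s = √(4816040.00/13) = 608.658
Cutoffs: 778.000 ± 2·608.658 → [-439.3, 1995.3]
Outside: 2879 → excluded.
Retained (n=13): Σ = 8013, mean = 8013/13 = 616.385

616.4 ms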